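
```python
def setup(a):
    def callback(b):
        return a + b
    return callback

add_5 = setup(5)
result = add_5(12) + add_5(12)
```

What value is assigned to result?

Step 1: add_5 captures a = 5.
Step 2: add_5(12) = 5 + 12 = 17, called twice.
Step 3: result = 17 + 17 = 34

The answer is 34.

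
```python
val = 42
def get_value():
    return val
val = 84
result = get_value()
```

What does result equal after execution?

Step 1: val is first set to 42, then reassigned to 84.
Step 2: get_value() is called after the reassignment, so it looks up the current global val = 84.
Step 3: result = 84

The answer is 84.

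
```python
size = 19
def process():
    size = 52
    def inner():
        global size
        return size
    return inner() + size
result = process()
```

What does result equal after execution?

Step 1: Global size = 19. process() shadows with local size = 52.
Step 2: inner() uses global keyword, so inner() returns global size = 19.
Step 3: process() returns 19 + 52 = 71

The answer is 71.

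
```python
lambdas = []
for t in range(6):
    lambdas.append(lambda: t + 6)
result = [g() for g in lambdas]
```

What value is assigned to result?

Step 1: All lambdas capture t by reference. After the loop, t = 5.
Step 2: Each call returns 5 + 6 = 11.
Step 3: result = [11, 11, 11, 11, 11, 11]

The answer is [11, 11, 11, 11, 11, 11].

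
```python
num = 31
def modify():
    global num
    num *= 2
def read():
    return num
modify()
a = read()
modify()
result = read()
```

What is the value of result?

Step 1: num = 31.
Step 2: First modify(): num = 31 * 2 = 62.
Step 3: Second modify(): num = 62 * 2 = 124.
Step 4: read() returns 124

The answer is 124.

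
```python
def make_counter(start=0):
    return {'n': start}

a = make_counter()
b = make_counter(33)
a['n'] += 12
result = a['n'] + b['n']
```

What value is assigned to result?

Step 1: make_counter() returns a new dict each call (immutable default 0).
Step 2: a = {'n': 0}, b = {'n': 33}.
Step 3: a['n'] += 12 = 12. result = 12 + 33 = 45

The answer is 45.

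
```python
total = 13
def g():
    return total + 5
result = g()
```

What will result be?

Step 1: total = 13 is defined globally.
Step 2: g() looks up total from global scope = 13, then computes 13 + 5 = 18.
Step 3: result = 18

The answer is 18.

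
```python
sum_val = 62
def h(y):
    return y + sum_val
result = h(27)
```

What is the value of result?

Step 1: sum_val = 62 is defined globally.
Step 2: h(27) uses parameter y = 27 and looks up sum_val from global scope = 62.
Step 3: result = 27 + 62 = 89

The answer is 89.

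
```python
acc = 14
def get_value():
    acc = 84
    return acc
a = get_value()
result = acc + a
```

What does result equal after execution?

Step 1: Global acc = 14. get_value() returns local acc = 84.
Step 2: a = 84. Global acc still = 14.
Step 3: result = 14 + 84 = 98

The answer is 98.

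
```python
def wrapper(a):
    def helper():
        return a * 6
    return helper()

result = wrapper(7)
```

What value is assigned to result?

Step 1: wrapper(7) binds parameter a = 7.
Step 2: helper() accesses a = 7 from enclosing scope.
Step 3: result = 7 * 6 = 42

The answer is 42.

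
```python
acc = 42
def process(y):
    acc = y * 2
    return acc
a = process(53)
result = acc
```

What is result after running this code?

Step 1: Global acc = 42.
Step 2: process(53) creates local acc = 53 * 2 = 106.
Step 3: Global acc unchanged because no global keyword. result = 42

The answer is 42.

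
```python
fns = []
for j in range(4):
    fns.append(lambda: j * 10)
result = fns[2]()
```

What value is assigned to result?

Step 1: All lambdas reference the same variable j (late binding).
Step 2: After the loop, j = 3. Every lambda returns j * 10.
Step 3: fns[2]() = 3 * 10 = 30

The answer is 30.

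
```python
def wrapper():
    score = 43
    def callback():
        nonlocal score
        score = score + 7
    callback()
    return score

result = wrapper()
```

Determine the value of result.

Step 1: wrapper() sets score = 43.
Step 2: callback() uses nonlocal to modify score in wrapper's scope: score = 43 + 7 = 50.
Step 3: wrapper() returns the modified score = 50

The answer is 50.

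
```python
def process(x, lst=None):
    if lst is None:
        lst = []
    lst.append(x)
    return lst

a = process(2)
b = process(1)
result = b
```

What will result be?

Step 1: None default with guard creates a NEW list each call.
Step 2: a = [2] (fresh list). b = [1] (another fresh list).
Step 3: result = [1] (this is the fix for mutable default)

The answer is [1].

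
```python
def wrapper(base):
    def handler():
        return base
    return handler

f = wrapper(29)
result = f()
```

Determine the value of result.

Step 1: wrapper(29) creates closure capturing base = 29.
Step 2: f() returns the captured base = 29.
Step 3: result = 29

The answer is 29.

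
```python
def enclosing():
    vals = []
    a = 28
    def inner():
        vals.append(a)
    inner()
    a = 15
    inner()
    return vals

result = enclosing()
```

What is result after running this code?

Step 1: a = 28. inner() appends current a to vals.
Step 2: First inner(): appends 28. Then a = 15.
Step 3: Second inner(): appends 15 (closure sees updated a). result = [28, 15]

The answer is [28, 15].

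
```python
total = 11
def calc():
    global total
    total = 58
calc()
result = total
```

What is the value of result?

Step 1: total = 11 globally.
Step 2: calc() declares global total and sets it to 58.
Step 3: After calc(), global total = 58. result = 58

The answer is 58.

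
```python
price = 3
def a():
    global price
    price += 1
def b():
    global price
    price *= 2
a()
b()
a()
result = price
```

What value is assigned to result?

Step 1: price = 3.
Step 2: a(): price = 3 + 1 = 4.
Step 3: b(): price = 4 * 2 = 8.
Step 4: a(): price = 8 + 1 = 9

The answer is 9.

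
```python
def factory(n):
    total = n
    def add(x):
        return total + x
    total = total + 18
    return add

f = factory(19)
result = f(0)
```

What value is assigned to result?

Step 1: factory(19) sets total = 19, then total = 19 + 18 = 37.
Step 2: Closures capture by reference, so add sees total = 37.
Step 3: f(0) returns 37 + 0 = 37

The answer is 37.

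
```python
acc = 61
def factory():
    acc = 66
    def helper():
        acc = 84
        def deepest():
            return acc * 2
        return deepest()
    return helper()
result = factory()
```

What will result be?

Step 1: deepest() looks up acc through LEGB: not local, finds acc = 84 in enclosing helper().
Step 2: Returns 84 * 2 = 168.
Step 3: result = 168

The answer is 168.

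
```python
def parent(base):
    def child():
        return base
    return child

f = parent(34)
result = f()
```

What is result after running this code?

Step 1: parent(34) creates closure capturing base = 34.
Step 2: f() returns the captured base = 34.
Step 3: result = 34

The answer is 34.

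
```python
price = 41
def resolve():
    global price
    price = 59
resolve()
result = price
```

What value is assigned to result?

Step 1: price = 41 globally.
Step 2: resolve() declares global price and sets it to 59.
Step 3: After resolve(), global price = 59. result = 59

The answer is 59.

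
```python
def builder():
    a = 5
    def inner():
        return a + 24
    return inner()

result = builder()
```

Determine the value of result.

Step 1: builder() defines a = 5.
Step 2: inner() reads a = 5 from enclosing scope, returns 5 + 24 = 29.
Step 3: result = 29

The answer is 29.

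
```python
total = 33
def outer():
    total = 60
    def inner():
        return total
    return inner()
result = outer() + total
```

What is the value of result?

Step 1: Global total = 33. outer() shadows with total = 60.
Step 2: inner() returns enclosing total = 60. outer() = 60.
Step 3: result = 60 + global total (33) = 93

The answer is 93.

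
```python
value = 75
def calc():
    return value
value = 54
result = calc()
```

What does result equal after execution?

Step 1: value is first set to 75, then reassigned to 54.
Step 2: calc() is called after the reassignment, so it looks up the current global value = 54.
Step 3: result = 54

The answer is 54.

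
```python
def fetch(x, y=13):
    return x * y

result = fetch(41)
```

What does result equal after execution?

Step 1: fetch(41) uses default y = 13.
Step 2: Returns 41 * 13 = 533.
Step 3: result = 533

The answer is 533.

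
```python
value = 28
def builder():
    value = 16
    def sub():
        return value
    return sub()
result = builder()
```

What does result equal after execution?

Step 1: value = 28 globally, but builder() defines value = 16 locally.
Step 2: sub() looks up value. Not in local scope, so checks enclosing scope (builder) and finds value = 16.
Step 3: result = 16

The answer is 16.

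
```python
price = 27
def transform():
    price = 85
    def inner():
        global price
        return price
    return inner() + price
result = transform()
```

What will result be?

Step 1: Global price = 27. transform() shadows with local price = 85.
Step 2: inner() uses global keyword, so inner() returns global price = 27.
Step 3: transform() returns 27 + 85 = 112

The answer is 112.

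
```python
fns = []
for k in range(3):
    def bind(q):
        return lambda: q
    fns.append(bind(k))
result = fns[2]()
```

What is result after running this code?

Step 1: bind(k) creates a new scope capturing q = k at call time.
Step 2: fns[2] = bind(2), so its lambda captures q = 2.
Step 3: result = 2 (closure factory fixes late binding)

The answer is 2.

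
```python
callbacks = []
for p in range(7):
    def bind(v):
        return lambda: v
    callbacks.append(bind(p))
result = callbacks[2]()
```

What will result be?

Step 1: bind(p) creates a new scope capturing v = p at call time.
Step 2: callbacks[2] = bind(2), so its lambda captures v = 2.
Step 3: result = 2 (closure factory fixes late binding)

The answer is 2.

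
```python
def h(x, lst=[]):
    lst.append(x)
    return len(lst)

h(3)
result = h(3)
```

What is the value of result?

Step 1: Mutable default list persists between calls.
Step 2: First call: lst = [3], len = 1. Second call: lst = [3, 3], len = 2.
Step 3: result = 2

The answer is 2.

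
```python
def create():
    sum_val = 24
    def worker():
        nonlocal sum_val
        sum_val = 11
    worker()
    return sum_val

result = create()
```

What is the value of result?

Step 1: create() sets sum_val = 24.
Step 2: worker() uses nonlocal to reassign sum_val = 11.
Step 3: result = 11

The answer is 11.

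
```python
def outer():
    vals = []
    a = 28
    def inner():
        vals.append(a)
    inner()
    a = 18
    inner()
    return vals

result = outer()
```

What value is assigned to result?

Step 1: a = 28. inner() appends current a to vals.
Step 2: First inner(): appends 28. Then a = 18.
Step 3: Second inner(): appends 18 (closure sees updated a). result = [28, 18]

The answer is [28, 18].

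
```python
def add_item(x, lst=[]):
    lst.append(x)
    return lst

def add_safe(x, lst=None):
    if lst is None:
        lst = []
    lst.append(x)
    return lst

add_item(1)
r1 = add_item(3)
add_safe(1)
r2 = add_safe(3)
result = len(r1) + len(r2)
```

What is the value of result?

Step 1: add_item shares mutable default: after 2 calls, lst = [1, 3], len = 2.
Step 2: add_safe creates fresh list each time: r2 = [3], len = 1.
Step 3: result = 2 + 1 = 3

The answer is 3.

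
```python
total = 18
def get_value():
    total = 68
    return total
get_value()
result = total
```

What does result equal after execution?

Step 1: total = 18 globally.
Step 2: get_value() creates a LOCAL total = 68 (no global keyword!).
Step 3: The global total is unchanged. result = 18

The answer is 18.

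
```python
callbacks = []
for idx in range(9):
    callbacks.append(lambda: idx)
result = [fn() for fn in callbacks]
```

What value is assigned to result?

Step 1: All 9 lambdas share the same variable idx.
Step 2: After the loop, idx = 8.
Step 3: Each call returns 8. result = [8, 8, 8, 8, 8, 8, 8, 8, 8]

The answer is [8, 8, 8, 8, 8, 8, 8, 8, 8].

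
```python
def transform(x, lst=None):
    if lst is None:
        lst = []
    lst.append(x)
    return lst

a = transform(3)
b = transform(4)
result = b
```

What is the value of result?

Step 1: None default with guard creates a NEW list each call.
Step 2: a = [3] (fresh list). b = [4] (another fresh list).
Step 3: result = [4] (this is the fix for mutable default)

The answer is [4].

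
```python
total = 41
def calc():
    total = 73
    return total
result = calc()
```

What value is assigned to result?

Step 1: Global total = 41.
Step 2: calc() creates local total = 73, shadowing the global.
Step 3: Returns local total = 73. result = 73

The answer is 73.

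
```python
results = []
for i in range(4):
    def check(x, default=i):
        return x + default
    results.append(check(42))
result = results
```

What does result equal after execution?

Step 1: Default argument default=i is evaluated at function definition time.
Step 2: Each iteration creates check with default = current i value.
Step 3: check(42) returns 42 + default. results = [42, 43, 44, 45]

The answer is [42, 43, 44, 45].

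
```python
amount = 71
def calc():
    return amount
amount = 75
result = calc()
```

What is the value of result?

Step 1: amount is first set to 71, then reassigned to 75.
Step 2: calc() is called after the reassignment, so it looks up the current global amount = 75.
Step 3: result = 75

The answer is 75.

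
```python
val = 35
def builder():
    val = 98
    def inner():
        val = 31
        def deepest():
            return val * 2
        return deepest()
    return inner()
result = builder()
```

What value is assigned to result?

Step 1: deepest() looks up val through LEGB: not local, finds val = 31 in enclosing inner().
Step 2: Returns 31 * 2 = 62.
Step 3: result = 62

The answer is 62.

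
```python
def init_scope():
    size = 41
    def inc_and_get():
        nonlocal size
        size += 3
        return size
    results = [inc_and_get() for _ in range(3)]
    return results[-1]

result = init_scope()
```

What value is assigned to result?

Step 1: size = 41.
Step 2: Three calls to inc_and_get(), each adding 3.
Step 3: Last value = 41 + 3 * 3 = 50

The answer is 50.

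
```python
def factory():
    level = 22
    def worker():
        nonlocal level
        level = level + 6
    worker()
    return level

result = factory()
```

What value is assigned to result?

Step 1: factory() sets level = 22.
Step 2: worker() uses nonlocal to modify level in factory's scope: level = 22 + 6 = 28.
Step 3: factory() returns the modified level = 28

The answer is 28.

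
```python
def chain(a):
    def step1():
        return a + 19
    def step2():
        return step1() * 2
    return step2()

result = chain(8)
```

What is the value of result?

Step 1: chain(8) captures a = 8.
Step 2: step2() calls step1() which returns 8 + 19 = 27.
Step 3: step2() returns 27 * 2 = 54

The answer is 54.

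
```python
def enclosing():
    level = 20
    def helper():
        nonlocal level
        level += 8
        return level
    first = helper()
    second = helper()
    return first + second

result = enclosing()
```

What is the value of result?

Step 1: level starts at 20.
Step 2: First call: level = 20 + 8 = 28, returns 28.
Step 3: Second call: level = 28 + 8 = 36, returns 36.
Step 4: result = 28 + 36 = 64

The answer is 64.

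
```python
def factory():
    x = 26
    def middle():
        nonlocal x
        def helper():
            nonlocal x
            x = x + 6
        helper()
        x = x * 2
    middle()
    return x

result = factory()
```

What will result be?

Step 1: x = 26.
Step 2: helper() adds 6: x = 26 + 6 = 32.
Step 3: middle() doubles: x = 32 * 2 = 64.
Step 4: result = 64

The answer is 64.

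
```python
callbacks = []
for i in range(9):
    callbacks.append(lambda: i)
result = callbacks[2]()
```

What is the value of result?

Step 1: The loop creates 9 lambdas, all referencing the same variable i.
Step 2: After the loop, i = 8 (final value).
Step 3: callbacks[2]() looks up i at call time and finds 8. This is the late binding gotcha. result = 8

The answer is 8.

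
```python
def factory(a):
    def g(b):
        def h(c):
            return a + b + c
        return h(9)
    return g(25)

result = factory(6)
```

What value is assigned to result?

Step 1: a = 6, b = 25, c = 9 across three nested scopes.
Step 2: h() accesses all three via LEGB rule.
Step 3: result = 6 + 25 + 9 = 40

The answer is 40.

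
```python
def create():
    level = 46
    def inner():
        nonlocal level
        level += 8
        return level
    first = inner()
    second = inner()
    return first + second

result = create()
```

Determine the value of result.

Step 1: level starts at 46.
Step 2: First call: level = 46 + 8 = 54, returns 54.
Step 3: Second call: level = 54 + 8 = 62, returns 62.
Step 4: result = 54 + 62 = 116

The answer is 116.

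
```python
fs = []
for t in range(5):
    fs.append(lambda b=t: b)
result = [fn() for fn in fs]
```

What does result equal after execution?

Step 1: Default arg b=t captures t at each iteration.
Step 2: Each lambda has its own default: 0, 1, ..., 4.
Step 3: result = [0, 1, 2, 3, 4]

The answer is [0, 1, 2, 3, 4].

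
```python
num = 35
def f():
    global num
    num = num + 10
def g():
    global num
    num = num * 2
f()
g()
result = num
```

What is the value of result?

Step 1: num = 35.
Step 2: f() adds 10: num = 35 + 10 = 45.
Step 3: g() doubles: num = 45 * 2 = 90.
Step 4: result = 90

The answer is 90.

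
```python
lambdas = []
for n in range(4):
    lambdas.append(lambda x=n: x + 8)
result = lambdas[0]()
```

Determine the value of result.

Step 1: Default argument x=n captures n's value at definition time.
Step 2: lambdas[0] was defined when n = 0, so x defaults to 0.
Step 3: result = 0 + 8 = 8 (default arg fixes the late binding issue)

The answer is 8.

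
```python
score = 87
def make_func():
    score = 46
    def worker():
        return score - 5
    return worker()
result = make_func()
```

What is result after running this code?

Step 1: make_func() shadows global score with score = 46.
Step 2: worker() finds score = 46 in enclosing scope, computes 46 - 5 = 41.
Step 3: result = 41

The answer is 41.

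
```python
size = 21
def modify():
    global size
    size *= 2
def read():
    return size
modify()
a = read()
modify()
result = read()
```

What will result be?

Step 1: size = 21.
Step 2: First modify(): size = 21 * 2 = 42.
Step 3: Second modify(): size = 42 * 2 = 84.
Step 4: read() returns 84

The answer is 84.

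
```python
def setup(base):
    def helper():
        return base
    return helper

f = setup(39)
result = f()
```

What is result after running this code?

Step 1: setup(39) creates closure capturing base = 39.
Step 2: f() returns the captured base = 39.
Step 3: result = 39

The answer is 39.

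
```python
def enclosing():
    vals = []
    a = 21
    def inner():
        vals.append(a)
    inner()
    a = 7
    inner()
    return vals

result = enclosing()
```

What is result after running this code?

Step 1: a = 21. inner() appends current a to vals.
Step 2: First inner(): appends 21. Then a = 7.
Step 3: Second inner(): appends 7 (closure sees updated a). result = [21, 7]

The answer is [21, 7].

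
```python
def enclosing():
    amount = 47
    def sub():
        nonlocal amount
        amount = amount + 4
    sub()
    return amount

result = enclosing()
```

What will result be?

Step 1: enclosing() sets amount = 47.
Step 2: sub() uses nonlocal to modify amount in enclosing's scope: amount = 47 + 4 = 51.
Step 3: enclosing() returns the modified amount = 51

The answer is 51.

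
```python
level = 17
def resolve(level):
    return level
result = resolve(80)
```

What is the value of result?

Step 1: Global level = 17.
Step 2: resolve(80) takes parameter level = 80, which shadows the global.
Step 3: result = 80

The answer is 80.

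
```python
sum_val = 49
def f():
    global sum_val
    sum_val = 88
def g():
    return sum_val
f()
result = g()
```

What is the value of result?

Step 1: sum_val = 49.
Step 2: f() sets global sum_val = 88.
Step 3: g() reads global sum_val = 88. result = 88

The answer is 88.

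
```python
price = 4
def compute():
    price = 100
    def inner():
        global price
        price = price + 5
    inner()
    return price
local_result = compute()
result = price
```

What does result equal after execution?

Step 1: Global price = 4. compute() creates local price = 100.
Step 2: inner() declares global price and adds 5: global price = 4 + 5 = 9.
Step 3: compute() returns its local price = 100 (unaffected by inner).
Step 4: result = global price = 9

The answer is 9.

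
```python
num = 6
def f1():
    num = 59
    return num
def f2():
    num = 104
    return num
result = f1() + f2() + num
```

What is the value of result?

Step 1: Each function shadows global num with its own local.
Step 2: f1() returns 59, f2() returns 104.
Step 3: Global num = 6 is unchanged. result = 59 + 104 + 6 = 169

The answer is 169.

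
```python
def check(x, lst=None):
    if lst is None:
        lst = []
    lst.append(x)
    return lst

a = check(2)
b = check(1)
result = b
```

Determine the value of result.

Step 1: None default with guard creates a NEW list each call.
Step 2: a = [2] (fresh list). b = [1] (another fresh list).
Step 3: result = [1] (this is the fix for mutable default)

The answer is [1].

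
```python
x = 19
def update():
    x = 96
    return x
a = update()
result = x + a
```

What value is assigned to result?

Step 1: Global x = 19. update() returns local x = 96.
Step 2: a = 96. Global x still = 19.
Step 3: result = 19 + 96 = 115

The answer is 115.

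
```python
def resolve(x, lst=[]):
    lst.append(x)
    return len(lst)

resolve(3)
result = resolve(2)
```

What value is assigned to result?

Step 1: Mutable default list persists between calls.
Step 2: First call: lst = [3], len = 1. Second call: lst = [3, 2], len = 2.
Step 3: result = 2

The answer is 2.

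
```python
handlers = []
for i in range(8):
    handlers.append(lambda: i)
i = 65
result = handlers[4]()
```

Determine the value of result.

Step 1: Lambdas capture the variable i by reference, not by value.
Step 2: After the loop, i is reassigned to 65.
Step 3: handlers[4]() looks up the current i = 65. result = 65

The answer is 65.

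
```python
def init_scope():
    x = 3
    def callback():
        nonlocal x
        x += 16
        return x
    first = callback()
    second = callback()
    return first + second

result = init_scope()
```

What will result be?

Step 1: x starts at 3.
Step 2: First call: x = 3 + 16 = 19, returns 19.
Step 3: Second call: x = 19 + 16 = 35, returns 35.
Step 4: result = 19 + 35 = 54

The answer is 54.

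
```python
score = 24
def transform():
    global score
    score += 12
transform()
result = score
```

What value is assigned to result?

Step 1: score = 24 globally.
Step 2: transform() modifies global score: score += 12 = 36.
Step 3: result = 36

The answer is 36.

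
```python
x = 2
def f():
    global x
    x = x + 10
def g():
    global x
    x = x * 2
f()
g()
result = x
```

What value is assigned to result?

Step 1: x = 2.
Step 2: f() adds 10: x = 2 + 10 = 12.
Step 3: g() doubles: x = 12 * 2 = 24.
Step 4: result = 24

The answer is 24.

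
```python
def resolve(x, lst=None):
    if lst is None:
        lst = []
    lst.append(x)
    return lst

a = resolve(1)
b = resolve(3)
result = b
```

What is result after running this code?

Step 1: None default with guard creates a NEW list each call.
Step 2: a = [1] (fresh list). b = [3] (another fresh list).
Step 3: result = [3] (this is the fix for mutable default)

The answer is [3].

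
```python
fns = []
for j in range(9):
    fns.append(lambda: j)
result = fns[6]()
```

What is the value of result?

Step 1: The loop creates 9 lambdas, all referencing the same variable j.
Step 2: After the loop, j = 8 (final value).
Step 3: fns[6]() looks up j at call time and finds 8. This is the late binding gotcha. result = 8

The answer is 8.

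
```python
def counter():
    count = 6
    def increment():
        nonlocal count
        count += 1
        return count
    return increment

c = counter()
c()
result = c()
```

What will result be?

Step 1: counter() creates closure with count = 6.
Step 2: Each c() call increments count via nonlocal. After 2 calls: 6 + 2 = 8.
Step 3: result = 8

The answer is 8.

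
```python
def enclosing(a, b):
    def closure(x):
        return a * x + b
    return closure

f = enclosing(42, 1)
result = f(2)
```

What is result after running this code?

Step 1: enclosing(42, 1) captures a = 42, b = 1.
Step 2: f(2) computes 42 * 2 + 1 = 85.
Step 3: result = 85

The answer is 85.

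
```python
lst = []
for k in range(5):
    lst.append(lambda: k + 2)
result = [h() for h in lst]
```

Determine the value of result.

Step 1: All lambdas capture k by reference. After the loop, k = 4.
Step 2: Each call returns 4 + 2 = 6.
Step 3: result = [6, 6, 6, 6, 6]

The answer is [6, 6, 6, 6, 6].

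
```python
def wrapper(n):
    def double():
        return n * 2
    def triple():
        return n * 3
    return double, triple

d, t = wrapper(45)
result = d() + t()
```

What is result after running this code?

Step 1: Both closures capture the same n = 45.
Step 2: d() = 45 * 2 = 90, t() = 45 * 3 = 135.
Step 3: result = 90 + 135 = 225

The answer is 225.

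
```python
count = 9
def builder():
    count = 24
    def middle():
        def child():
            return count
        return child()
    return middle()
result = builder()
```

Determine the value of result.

Step 1: builder() defines count = 24. middle() and child() have no local count.
Step 2: child() checks local (none), enclosing middle() (none), enclosing builder() and finds count = 24.
Step 3: result = 24

The answer is 24.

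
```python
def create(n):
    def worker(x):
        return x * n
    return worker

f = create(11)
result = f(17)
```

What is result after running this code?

Step 1: create(11) creates a closure capturing n = 11.
Step 2: f(17) computes 17 * 11 = 187.
Step 3: result = 187

The answer is 187.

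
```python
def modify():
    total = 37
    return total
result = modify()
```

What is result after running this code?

Step 1: modify() defines total = 37 in its local scope.
Step 2: return total finds the local variable total = 37.
Step 3: result = 37

The answer is 37.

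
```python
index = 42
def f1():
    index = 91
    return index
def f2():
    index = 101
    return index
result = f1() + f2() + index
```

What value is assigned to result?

Step 1: Each function shadows global index with its own local.
Step 2: f1() returns 91, f2() returns 101.
Step 3: Global index = 42 is unchanged. result = 91 + 101 + 42 = 234

The answer is 234.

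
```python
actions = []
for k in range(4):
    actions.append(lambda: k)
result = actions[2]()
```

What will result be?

Step 1: The loop creates 4 lambdas, all referencing the same variable k.
Step 2: After the loop, k = 3 (final value).
Step 3: actions[2]() looks up k at call time and finds 3. This is the late binding gotcha. result = 3

The answer is 3.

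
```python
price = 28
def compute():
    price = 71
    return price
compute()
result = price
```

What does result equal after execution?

Step 1: Global price = 28.
Step 2: compute() creates local price = 71 (shadow, not modification).
Step 3: After compute() returns, global price is unchanged. result = 28

The answer is 28.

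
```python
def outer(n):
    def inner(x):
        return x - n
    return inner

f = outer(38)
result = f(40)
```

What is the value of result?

Step 1: outer(38) creates a closure capturing n = 38.
Step 2: f(40) computes 40 - 38 = 2.
Step 3: result = 2

The answer is 2.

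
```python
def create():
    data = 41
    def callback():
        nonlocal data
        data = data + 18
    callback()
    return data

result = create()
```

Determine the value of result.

Step 1: create() sets data = 41.
Step 2: callback() uses nonlocal to modify data in create's scope: data = 41 + 18 = 59.
Step 3: create() returns the modified data = 59

The answer is 59.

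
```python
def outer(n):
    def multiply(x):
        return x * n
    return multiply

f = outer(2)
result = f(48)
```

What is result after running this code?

Step 1: outer(2) returns multiply closure with n = 2.
Step 2: f(48) computes 48 * 2 = 96.
Step 3: result = 96

The answer is 96.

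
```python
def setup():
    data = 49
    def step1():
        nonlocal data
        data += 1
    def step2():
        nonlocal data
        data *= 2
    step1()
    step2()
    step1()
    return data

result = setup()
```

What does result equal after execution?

Step 1: data = 49.
Step 2: step1(): data = 49 + 1 = 50.
Step 3: step2(): data = 50 * 2 = 100.
Step 4: step1(): data = 100 + 1 = 101. result = 101

The answer is 101.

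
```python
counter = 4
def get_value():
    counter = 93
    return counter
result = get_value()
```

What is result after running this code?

Step 1: Global counter = 4.
Step 2: get_value() creates local counter = 93, shadowing the global.
Step 3: Returns local counter = 93. result = 93

The answer is 93.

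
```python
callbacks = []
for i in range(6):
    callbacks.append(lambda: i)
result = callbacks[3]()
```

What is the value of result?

Step 1: The loop creates 6 lambdas, all referencing the same variable i.
Step 2: After the loop, i = 5 (final value).
Step 3: callbacks[3]() looks up i at call time and finds 5. This is the late binding gotcha. result = 5

The answer is 5.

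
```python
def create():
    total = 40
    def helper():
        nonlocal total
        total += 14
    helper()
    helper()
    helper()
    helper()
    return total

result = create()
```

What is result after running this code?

Step 1: total starts at 40.
Step 2: helper() is called 4 times, each adding 14.
Step 3: total = 40 + 14 * 4 = 96

The answer is 96.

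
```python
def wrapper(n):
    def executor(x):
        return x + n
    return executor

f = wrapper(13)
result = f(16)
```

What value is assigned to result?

Step 1: wrapper(13) creates a closure that captures n = 13.
Step 2: f(16) calls the closure with x = 16, returning 16 + 13 = 29.
Step 3: result = 29

The answer is 29.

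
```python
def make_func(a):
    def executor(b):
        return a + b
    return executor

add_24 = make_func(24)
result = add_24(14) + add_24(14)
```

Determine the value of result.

Step 1: add_24 captures a = 24.
Step 2: add_24(14) = 24 + 14 = 38, called twice.
Step 3: result = 38 + 38 = 76

The answer is 76.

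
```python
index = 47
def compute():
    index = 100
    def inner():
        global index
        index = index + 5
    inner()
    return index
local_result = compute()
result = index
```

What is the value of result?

Step 1: Global index = 47. compute() creates local index = 100.
Step 2: inner() declares global index and adds 5: global index = 47 + 5 = 52.
Step 3: compute() returns its local index = 100 (unaffected by inner).
Step 4: result = global index = 52

The answer is 52.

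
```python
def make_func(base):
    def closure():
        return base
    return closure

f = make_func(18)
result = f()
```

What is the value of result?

Step 1: make_func(18) creates closure capturing base = 18.
Step 2: f() returns the captured base = 18.
Step 3: result = 18

The answer is 18.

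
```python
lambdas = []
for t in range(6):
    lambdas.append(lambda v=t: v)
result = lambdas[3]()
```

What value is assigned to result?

Step 1: Default argument v=t captures t's value at each iteration.
Step 2: lambdas[3] captured v = 3 when t was 3.
Step 3: result = 3

The answer is 3.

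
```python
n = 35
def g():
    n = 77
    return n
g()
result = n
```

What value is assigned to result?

Step 1: n = 35 globally.
Step 2: g() creates a LOCAL n = 77 (no global keyword!).
Step 3: The global n is unchanged. result = 35

The answer is 35.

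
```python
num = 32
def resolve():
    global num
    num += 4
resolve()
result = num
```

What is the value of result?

Step 1: num = 32 globally.
Step 2: resolve() modifies global num: num += 4 = 36.
Step 3: result = 36

The answer is 36.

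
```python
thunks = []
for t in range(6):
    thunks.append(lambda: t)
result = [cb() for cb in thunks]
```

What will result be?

Step 1: All 6 lambdas share the same variable t.
Step 2: After the loop, t = 5.
Step 3: Each call returns 5. result = [5, 5, 5, 5, 5, 5]

The answer is [5, 5, 5, 5, 5, 5].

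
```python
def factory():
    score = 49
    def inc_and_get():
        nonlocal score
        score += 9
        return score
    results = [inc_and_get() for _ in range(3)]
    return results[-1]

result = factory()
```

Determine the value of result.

Step 1: score = 49.
Step 2: Three calls to inc_and_get(), each adding 9.
Step 3: Last value = 49 + 9 * 3 = 76

The answer is 76.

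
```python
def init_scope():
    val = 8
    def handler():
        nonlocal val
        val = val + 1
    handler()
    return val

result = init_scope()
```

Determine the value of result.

Step 1: init_scope() sets val = 8.
Step 2: handler() uses nonlocal to modify val in init_scope's scope: val = 8 + 1 = 9.
Step 3: init_scope() returns the modified val = 9

The answer is 9.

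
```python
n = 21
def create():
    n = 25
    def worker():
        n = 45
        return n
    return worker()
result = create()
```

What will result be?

Step 1: Three scopes define n: global (21), create (25), worker (45).
Step 2: worker() has its own local n = 45, which shadows both enclosing and global.
Step 3: result = 45 (local wins in LEGB)

The answer is 45.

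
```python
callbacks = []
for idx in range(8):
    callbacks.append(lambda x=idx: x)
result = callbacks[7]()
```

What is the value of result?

Step 1: Default argument x=idx captures idx's value at each iteration.
Step 2: callbacks[7] captured x = 7 when idx was 7.
Step 3: result = 7

The answer is 7.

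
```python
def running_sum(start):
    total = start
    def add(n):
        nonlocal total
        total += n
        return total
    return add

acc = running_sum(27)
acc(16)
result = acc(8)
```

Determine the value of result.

Step 1: running_sum(27) creates closure with total = 27.
Step 2: First acc(16): total = 27 + 16 = 43.
Step 3: Second acc(8): total = 43 + 8 = 51. result = 51

The answer is 51.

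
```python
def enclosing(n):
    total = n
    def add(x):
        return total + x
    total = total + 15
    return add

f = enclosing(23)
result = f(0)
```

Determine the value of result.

Step 1: enclosing(23) sets total = 23, then total = 23 + 15 = 38.
Step 2: Closures capture by reference, so add sees total = 38.
Step 3: f(0) returns 38 + 0 = 38

The answer is 38.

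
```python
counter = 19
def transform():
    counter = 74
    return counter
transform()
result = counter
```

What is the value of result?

Step 1: Global counter = 19.
Step 2: transform() creates local counter = 74 (shadow, not modification).
Step 3: After transform() returns, global counter is unchanged. result = 19

The answer is 19.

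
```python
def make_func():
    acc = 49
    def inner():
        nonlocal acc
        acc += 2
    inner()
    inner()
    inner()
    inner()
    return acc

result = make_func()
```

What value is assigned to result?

Step 1: acc starts at 49.
Step 2: inner() is called 4 times, each adding 2.
Step 3: acc = 49 + 2 * 4 = 57

The answer is 57.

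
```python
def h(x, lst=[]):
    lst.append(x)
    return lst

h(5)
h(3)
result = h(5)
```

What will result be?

Step 1: Mutable default argument gotcha! The list [] is created once.
Step 2: Each call appends to the SAME list: [5], [5, 3], [5, 3, 5].
Step 3: result = [5, 3, 5]

The answer is [5, 3, 5].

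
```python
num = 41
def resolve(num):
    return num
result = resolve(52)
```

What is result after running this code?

Step 1: Global num = 41.
Step 2: resolve(52) takes parameter num = 52, which shadows the global.
Step 3: result = 52

The answer is 52.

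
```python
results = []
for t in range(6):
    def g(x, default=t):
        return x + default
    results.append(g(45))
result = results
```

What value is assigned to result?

Step 1: Default argument default=t is evaluated at function definition time.
Step 2: Each iteration creates g with default = current t value.
Step 3: g(45) returns 45 + default. results = [45, 46, 47, 48, 49, 50]

The answer is [45, 46, 47, 48, 49, 50].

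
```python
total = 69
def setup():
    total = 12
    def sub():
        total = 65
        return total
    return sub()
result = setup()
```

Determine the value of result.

Step 1: Three scopes define total: global (69), setup (12), sub (65).
Step 2: sub() has its own local total = 65, which shadows both enclosing and global.
Step 3: result = 65 (local wins in LEGB)

The answer is 65.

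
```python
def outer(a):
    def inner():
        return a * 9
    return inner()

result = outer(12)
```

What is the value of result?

Step 1: outer(12) binds parameter a = 12.
Step 2: inner() accesses a = 12 from enclosing scope.
Step 3: result = 12 * 9 = 108

The answer is 108.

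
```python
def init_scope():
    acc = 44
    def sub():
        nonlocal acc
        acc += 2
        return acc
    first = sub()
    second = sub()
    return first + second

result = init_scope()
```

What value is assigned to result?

Step 1: acc starts at 44.
Step 2: First call: acc = 44 + 2 = 46, returns 46.
Step 3: Second call: acc = 46 + 2 = 48, returns 48.
Step 4: result = 46 + 48 = 94

The answer is 94.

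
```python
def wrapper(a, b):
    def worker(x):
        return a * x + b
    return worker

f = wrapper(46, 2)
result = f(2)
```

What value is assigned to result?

Step 1: wrapper(46, 2) captures a = 46, b = 2.
Step 2: f(2) computes 46 * 2 + 2 = 94.
Step 3: result = 94

The answer is 94.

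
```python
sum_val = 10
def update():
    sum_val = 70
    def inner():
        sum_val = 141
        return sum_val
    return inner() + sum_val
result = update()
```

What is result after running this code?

Step 1: update() has local sum_val = 70. inner() has local sum_val = 141.
Step 2: inner() returns its local sum_val = 141.
Step 3: update() returns 141 + its own sum_val (70) = 211

The answer is 211.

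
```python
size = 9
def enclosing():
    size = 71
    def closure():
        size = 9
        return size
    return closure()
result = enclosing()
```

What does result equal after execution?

Step 1: Three scopes define size: global (9), enclosing (71), closure (9).
Step 2: closure() has its own local size = 9, which shadows both enclosing and global.
Step 3: result = 9 (local wins in LEGB)

The answer is 9.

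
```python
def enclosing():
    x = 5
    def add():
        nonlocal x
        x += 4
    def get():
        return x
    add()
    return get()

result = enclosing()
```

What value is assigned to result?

Step 1: x = 5. add() modifies it via nonlocal, get() reads it.
Step 2: add() makes x = 5 + 4 = 9.
Step 3: get() returns 9. result = 9

The answer is 9.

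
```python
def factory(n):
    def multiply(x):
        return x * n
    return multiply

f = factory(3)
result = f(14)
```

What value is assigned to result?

Step 1: factory(3) returns multiply closure with n = 3.
Step 2: f(14) computes 14 * 3 = 42.
Step 3: result = 42

The answer is 42.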